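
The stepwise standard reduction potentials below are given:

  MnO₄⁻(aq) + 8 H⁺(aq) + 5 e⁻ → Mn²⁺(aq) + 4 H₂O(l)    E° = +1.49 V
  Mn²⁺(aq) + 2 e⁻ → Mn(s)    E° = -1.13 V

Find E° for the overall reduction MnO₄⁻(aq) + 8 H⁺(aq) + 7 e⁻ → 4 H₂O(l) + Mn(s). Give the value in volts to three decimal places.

+0.741 V

Adding the free-energy changes (−nFE°) of the two steps gives −n₃FE°₃ = −n₁FE°₁ − n₂FE°₂.
E°₃ = (5×+1.49 + 2×-1.13) / 7 = (+5.190) / 7 = +0.741 V.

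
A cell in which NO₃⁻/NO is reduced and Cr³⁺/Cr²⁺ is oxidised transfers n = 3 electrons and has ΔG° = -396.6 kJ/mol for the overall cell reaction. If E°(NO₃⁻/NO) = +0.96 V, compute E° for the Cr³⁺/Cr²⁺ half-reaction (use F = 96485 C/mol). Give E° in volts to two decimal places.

E°cell = −ΔG°/(nF) = −(-396.6×10³)/((3)(96485)) = +1.370 V.
Since NO₃⁻/NO is the cathode and Cr³⁺/Cr²⁺ the anode, E°cell = E°(NO₃⁻/NO) − E°(Cr³⁺/Cr²⁺).
So E°(Cr³⁺/Cr²⁺) = E°(NO₃⁻/NO) − E°cell = (+0.96) − (+1.370) = -0.41 V.

-0.41 V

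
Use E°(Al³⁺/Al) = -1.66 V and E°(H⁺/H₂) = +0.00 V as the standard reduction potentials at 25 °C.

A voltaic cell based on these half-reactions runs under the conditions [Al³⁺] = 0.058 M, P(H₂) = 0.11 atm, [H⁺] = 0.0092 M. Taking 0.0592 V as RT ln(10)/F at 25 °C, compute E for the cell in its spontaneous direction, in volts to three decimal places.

H⁺/H₂ is the cathode (higher E°), Al³⁺/Al the anode: E°cell = +0.00 − (-1.66) = +1.66 V, n = 6.
Overall: 6 H⁺(aq) + 2 Al(s) → 3 H₂(g) + 2 Al³⁺(aq)
Q = P(H₂)^3·[Al³⁺]^2 / ([H⁺]^6); log Q = 6.868.
E = E° − (0.0592/n) log Q = +1.66 − (0.0592/6)(6.868) = +1.592 V.

+1.592 V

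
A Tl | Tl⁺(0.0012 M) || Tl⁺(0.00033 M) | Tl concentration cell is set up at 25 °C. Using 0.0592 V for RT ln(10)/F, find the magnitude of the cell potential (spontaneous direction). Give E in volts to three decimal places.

For a concentration cell E°cell = 0. The 0.0012 M side is the cathode (reduction is favoured where [Tl⁺] is higher).
With n = 1, E = −(0.0592/1) log([Tl⁺]ₐₙ/[Tl⁺]꜀ₐₜ) = −(0.0592/1) log(0.00033/0.0012) = −(0.0592/1)(-0.561) = +0.033 V.

+0.033 V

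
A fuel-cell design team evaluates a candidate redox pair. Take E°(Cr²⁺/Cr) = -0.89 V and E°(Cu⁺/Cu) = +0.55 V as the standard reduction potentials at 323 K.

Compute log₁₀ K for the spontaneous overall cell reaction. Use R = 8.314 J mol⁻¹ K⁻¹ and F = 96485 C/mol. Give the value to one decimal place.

44.9

Cathode: Cu⁺/Cu; anode: Cr²⁺/Cr. E°cell = (+0.55) − (-0.89) = +1.44 V, with n = 2.
ΔG° = −nFE° = −RT ln K, so ln K = nFE°/(RT) = (2)(96485)(+1.44) / ((8.314)(323)) = 103.476.
log₁₀ K = 103.476 / ln 10 = 44.9.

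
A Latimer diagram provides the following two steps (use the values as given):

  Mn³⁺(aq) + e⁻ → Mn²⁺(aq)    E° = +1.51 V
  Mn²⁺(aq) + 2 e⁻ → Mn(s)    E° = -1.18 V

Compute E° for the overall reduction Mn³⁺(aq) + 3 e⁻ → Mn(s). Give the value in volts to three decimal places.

Since ΔG° = −nFE° is additive over sequential reductions, n₃E°₃ = n₁E°₁ + n₂E°₂.
E°₃ = (1×+1.51 + 2×-1.18) / 3 = (-0.850) / 3 = -0.283 V.

-0.283 V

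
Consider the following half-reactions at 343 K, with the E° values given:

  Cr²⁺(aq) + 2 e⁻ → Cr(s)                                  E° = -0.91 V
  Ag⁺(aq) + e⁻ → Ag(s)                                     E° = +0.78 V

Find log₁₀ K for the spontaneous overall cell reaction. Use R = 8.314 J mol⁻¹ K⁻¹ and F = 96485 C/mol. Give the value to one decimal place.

Cathode: Ag⁺/Ag; anode: Cr²⁺/Cr. E°cell = (+0.78) − (-0.91) = +1.69 V, with n = 2.
ΔG° = −nFE° = −RT ln K, so ln K = nFE°/(RT) = (2)(96485)(+1.69) / ((8.314)(343)) = 114.360.
log₁₀ K = 114.360 / ln 10 = 49.7.

49.7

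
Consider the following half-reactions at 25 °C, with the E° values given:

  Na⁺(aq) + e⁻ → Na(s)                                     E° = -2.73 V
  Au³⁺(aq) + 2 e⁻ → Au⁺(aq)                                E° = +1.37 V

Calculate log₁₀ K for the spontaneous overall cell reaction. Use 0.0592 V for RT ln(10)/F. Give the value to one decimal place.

138.5

Cathode: Au³⁺/Au⁺; anode: Na⁺/Na. E°cell = +4.10 V, n = 2.
log K = nE°cell / 0.0592 = (2)(+4.10) / 0.0592 = 138.5.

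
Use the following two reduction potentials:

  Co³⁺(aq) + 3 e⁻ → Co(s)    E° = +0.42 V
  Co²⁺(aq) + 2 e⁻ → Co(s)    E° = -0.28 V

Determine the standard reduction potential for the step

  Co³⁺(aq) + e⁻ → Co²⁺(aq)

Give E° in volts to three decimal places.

Sequential free energies add, so n₃E°₃ = n₁E°₁ + n₂E°₂.
With n₃ = 3, and the known step contributing 2×(-0.28) V, the unknown satisfies 1·E° = 3×(+0.42) − 2×(-0.28) = +1.820.
E° = +1.820 / 1 = +1.820 V.

+1.820 V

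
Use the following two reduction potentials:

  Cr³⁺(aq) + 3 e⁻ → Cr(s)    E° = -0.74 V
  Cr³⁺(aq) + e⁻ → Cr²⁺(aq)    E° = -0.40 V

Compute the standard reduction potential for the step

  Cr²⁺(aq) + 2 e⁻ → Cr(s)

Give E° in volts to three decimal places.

Sequential free energies add, so n₃E°₃ = n₁E°₁ + n₂E°₂.
With n₃ = 3, and the known step contributing 1×(-0.40) V, the unknown satisfies 2·E° = 3×(-0.74) − 1×(-0.40) = -1.820.
E° = -1.820 / 2 = -0.910 V.

-0.910 V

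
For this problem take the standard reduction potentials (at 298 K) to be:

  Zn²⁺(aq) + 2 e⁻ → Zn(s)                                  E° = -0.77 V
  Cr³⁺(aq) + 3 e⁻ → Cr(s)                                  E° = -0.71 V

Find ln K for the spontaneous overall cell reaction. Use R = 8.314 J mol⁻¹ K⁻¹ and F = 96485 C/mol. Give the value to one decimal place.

14.0

Cathode: Cr³⁺/Cr; anode: Zn²⁺/Zn. E°cell = (-0.71) − (-0.77) = +0.06 V, with n = 6.
ΔG° = −nFE° = −RT ln K, so ln K = nFE°/(RT) = (6)(96485)(+0.06) / ((8.314)(298)) = 14.020.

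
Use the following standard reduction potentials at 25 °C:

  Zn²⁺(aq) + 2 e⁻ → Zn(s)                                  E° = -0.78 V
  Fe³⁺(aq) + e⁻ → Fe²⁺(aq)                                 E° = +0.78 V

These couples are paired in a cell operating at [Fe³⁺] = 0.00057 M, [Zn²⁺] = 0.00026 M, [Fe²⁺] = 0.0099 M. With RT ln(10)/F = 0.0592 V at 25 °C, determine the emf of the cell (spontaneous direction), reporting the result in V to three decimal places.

+1.593 V

Fe³⁺/Fe²⁺ is the cathode (higher E°), Zn²⁺/Zn the anode: E°cell = +0.78 − (-0.78) = +1.56 V, n = 2.
Overall: 2 Fe³⁺(aq) + Zn(s) → 2 Fe²⁺(aq) + Zn²⁺(aq)
Q = [Fe²⁺]^2·[Zn²⁺] / ([Fe³⁺]^2); log Q = -1.106.
E = E° − (0.0592/n) log Q = +1.56 − (0.0592/2)(-1.106) = +1.593 V.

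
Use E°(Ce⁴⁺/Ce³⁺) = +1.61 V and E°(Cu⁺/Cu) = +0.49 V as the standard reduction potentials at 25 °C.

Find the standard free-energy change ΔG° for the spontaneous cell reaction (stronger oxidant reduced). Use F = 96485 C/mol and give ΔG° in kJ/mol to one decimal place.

-108.1 kJ/mol

Ce⁴⁺/Ce³⁺ (E° = +1.61 V) is the cathode; Cu⁺/Cu (E° = +0.49 V) is the anode, so E°cell = +1.12 V.
Balancing electrons gives n = 1 (lcm of 1 and 1).
ΔG° = −nFE° = −(1)(96485)(+1.12) = -108,063 J = -108.1 kJ/mol.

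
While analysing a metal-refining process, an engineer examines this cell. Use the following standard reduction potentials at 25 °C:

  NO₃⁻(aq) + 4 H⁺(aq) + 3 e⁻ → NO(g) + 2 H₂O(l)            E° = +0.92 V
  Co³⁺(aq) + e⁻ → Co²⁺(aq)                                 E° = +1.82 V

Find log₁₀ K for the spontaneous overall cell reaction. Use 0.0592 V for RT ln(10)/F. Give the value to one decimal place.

45.6

Cathode: Co³⁺/Co²⁺; anode: NO₃⁻/NO. E°cell = +0.90 V, n = 3.
log K = nE°cell / 0.0592 = (3)(+0.90) / 0.0592 = 45.6.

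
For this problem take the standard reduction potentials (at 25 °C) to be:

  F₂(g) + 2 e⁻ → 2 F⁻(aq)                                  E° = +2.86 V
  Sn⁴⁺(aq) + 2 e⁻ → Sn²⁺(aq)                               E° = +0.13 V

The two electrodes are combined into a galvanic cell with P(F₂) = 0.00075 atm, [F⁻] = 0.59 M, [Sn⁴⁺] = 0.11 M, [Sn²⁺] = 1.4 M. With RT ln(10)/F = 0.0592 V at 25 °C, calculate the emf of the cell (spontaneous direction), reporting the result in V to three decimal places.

+2.684 V

F₂/F⁻ is the cathode (higher E°), Sn⁴⁺/Sn²⁺ the anode: E°cell = +2.86 − (+0.13) = +2.73 V, n = 2.
Overall: F₂(g) + Sn²⁺(aq) → 2 F⁻(aq) + Sn⁴⁺(aq)
Q = [F⁻]^2·[Sn⁴⁺] / (P(F₂)·[Sn²⁺]); log Q = 1.562.
E = E° − (0.0592/n) log Q = +2.73 − (0.0592/2)(1.562) = +2.684 V.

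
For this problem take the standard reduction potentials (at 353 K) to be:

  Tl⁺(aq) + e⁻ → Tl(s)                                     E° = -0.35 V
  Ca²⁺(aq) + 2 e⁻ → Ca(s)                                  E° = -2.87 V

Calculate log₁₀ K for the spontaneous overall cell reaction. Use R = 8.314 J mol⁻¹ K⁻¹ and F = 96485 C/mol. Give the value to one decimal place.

Cathode: Tl⁺/Tl; anode: Ca²⁺/Ca. E°cell = (-0.35) − (-2.87) = +2.52 V, with n = 2.
ΔG° = −nFE° = −RT ln K, so ln K = nFE°/(RT) = (2)(96485)(+2.52) / ((8.314)(353)) = 165.694.
log₁₀ K = 165.694 / ln 10 = 72.0.

72.0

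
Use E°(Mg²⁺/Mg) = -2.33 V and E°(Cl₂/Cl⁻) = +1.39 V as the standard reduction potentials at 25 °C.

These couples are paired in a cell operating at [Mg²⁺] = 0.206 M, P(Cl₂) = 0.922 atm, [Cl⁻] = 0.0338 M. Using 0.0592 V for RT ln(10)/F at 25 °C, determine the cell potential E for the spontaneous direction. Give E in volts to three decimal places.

+3.826 V

Cl₂/Cl⁻ is the cathode (higher E°), Mg²⁺/Mg the anode: E°cell = +1.39 − (-2.33) = +3.72 V, n = 2.
Overall: Cl₂(g) + Mg(s) → 2 Cl⁻(aq) + Mg²⁺(aq)
Q = [Cl⁻]^2·[Mg²⁺] / (P(Cl₂)); log Q = -3.593.
E = E° − (0.0592/n) log Q = +3.72 − (0.0592/2)(-3.593) = +3.826 V.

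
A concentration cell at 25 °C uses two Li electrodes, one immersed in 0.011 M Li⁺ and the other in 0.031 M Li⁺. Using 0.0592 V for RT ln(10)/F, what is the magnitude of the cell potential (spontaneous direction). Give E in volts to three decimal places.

For a concentration cell E°cell = 0. The 0.031 M side is the cathode (reduction is favoured where [Li⁺] is higher).
With n = 1, E = −(0.0592/1) log([Li⁺]ₐₙ/[Li⁺]꜀ₐₜ) = −(0.0592/1) log(0.011/0.031) = −(0.0592/1)(-0.450) = +0.027 V.

+0.027 V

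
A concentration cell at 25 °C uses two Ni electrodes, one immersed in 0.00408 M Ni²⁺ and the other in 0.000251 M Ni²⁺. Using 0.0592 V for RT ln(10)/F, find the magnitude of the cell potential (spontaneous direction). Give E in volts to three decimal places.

+0.036 V

For a concentration cell E°cell = 0. The 0.00408 M side is the cathode (reduction is favoured where [Ni²⁺] is higher).
With n = 2, E = −(0.0592/2) log([Ni²⁺]ₐₙ/[Ni²⁺]꜀ₐₜ) = −(0.0592/2) log(0.000251/0.00408) = −(0.0592/2)(-1.211) = +0.036 V.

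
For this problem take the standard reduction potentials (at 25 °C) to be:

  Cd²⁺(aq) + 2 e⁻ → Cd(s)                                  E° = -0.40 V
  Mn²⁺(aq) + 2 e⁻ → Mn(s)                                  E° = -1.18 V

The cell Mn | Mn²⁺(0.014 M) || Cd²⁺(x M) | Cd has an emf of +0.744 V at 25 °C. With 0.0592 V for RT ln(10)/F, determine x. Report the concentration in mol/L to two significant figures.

Cd²⁺/Cd is the cathode, Mn²⁺/Mn the anode: E°cell = +0.78 V, n = 2.
Overall reaction: Cd²⁺(aq) + Mn(s) → Cd(s) + Mn²⁺(aq); Q = [Mn²⁺]^1/[Cd²⁺]^1.
From E = E° − (0.0592/n) log Q: log Q = (E° − E)·n/0.0592 = (+0.78 − (+0.744))·2/0.0592 = 1.2162.
So 1·log[Cd²⁺] = 1·log(0.014) − log Q = -1.8539 − (1.2162) = -3.0701; [Cd²⁺] = 10^(-3.0701) ≈ 0.00085 M.

0.00085 M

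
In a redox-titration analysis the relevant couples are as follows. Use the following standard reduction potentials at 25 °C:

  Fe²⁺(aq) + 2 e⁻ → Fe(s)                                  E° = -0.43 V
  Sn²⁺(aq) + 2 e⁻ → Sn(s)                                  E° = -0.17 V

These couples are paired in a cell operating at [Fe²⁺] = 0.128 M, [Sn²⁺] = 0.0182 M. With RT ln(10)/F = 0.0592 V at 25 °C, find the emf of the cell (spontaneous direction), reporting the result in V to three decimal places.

+0.235 V

Sn²⁺/Sn is the cathode (higher E°), Fe²⁺/Fe the anode: E°cell = -0.17 − (-0.43) = +0.26 V, n = 2.
Overall: Sn²⁺(aq) + Fe(s) → Sn(s) + Fe²⁺(aq)
Q = [Fe²⁺] / ([Sn²⁺]); log Q = 0.847.
E = E° − (0.0592/n) log Q = +0.26 − (0.0592/2)(0.847) = +0.235 V.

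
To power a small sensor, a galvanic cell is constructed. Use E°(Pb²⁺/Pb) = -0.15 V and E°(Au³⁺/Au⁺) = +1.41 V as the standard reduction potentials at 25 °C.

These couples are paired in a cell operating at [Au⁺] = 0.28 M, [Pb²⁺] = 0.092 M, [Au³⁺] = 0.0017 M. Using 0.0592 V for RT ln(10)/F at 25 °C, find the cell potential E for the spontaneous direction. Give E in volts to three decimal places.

Au³⁺/Au⁺ is the cathode (higher E°), Pb²⁺/Pb the anode: E°cell = +1.41 − (-0.15) = +1.56 V, n = 2.
Overall: Au³⁺(aq) + Pb(s) → Au⁺(aq) + Pb²⁺(aq)
Q = [Au⁺]·[Pb²⁺] / ([Au³⁺]); log Q = 1.180.
E = E° − (0.0592/n) log Q = +1.56 − (0.0592/2)(1.180) = +1.525 V.

+1.525 V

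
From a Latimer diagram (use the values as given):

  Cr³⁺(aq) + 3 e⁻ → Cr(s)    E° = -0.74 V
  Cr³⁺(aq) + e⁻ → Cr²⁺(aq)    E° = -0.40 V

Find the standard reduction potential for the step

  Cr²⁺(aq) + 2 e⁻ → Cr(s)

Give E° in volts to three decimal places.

-0.910 V

Sequential free energies add, so n₃E°₃ = n₁E°₁ + n₂E°₂.
With n₃ = 3, and the known step contributing 1×(-0.40) V, the unknown satisfies 2·E° = 3×(-0.74) − 1×(-0.40) = -1.820.
E° = -1.820 / 2 = -0.910 V.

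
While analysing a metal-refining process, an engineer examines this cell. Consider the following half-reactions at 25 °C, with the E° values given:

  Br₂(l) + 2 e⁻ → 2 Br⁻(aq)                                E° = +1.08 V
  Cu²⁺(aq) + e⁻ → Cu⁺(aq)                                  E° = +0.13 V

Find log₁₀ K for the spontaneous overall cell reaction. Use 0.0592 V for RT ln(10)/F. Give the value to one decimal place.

Cathode: Br₂/Br⁻; anode: Cu²⁺/Cu⁺. E°cell = +0.95 V, n = 2.
log K = nE°cell / 0.0592 = (2)(+0.95) / 0.0592 = 32.1.

32.1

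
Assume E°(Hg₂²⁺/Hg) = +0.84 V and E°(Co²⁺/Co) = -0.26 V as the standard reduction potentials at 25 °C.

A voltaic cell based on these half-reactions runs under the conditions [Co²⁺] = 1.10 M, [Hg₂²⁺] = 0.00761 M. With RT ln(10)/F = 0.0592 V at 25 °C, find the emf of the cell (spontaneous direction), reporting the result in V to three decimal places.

+1.036 V

Hg₂²⁺/Hg is the cathode (higher E°), Co²⁺/Co the anode: E°cell = +0.84 − (-0.26) = +1.10 V, n = 2.
Overall: Hg₂²⁺(aq) + Co(s) → 2 Hg(l) + Co²⁺(aq)
Q = [Co²⁺] / ([Hg₂²⁺]); log Q = 2.160.
E = E° − (0.0592/n) log Q = +1.10 − (0.0592/2)(2.160) = +1.036 V.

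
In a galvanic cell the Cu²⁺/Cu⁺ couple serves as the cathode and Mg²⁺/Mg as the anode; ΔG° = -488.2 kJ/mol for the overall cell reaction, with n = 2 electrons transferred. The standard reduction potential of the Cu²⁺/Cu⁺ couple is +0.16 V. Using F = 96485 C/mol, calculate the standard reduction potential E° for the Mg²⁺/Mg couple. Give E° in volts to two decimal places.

-2.37 V

E°cell = −ΔG°/(nF) = −(-488.2×10³)/((2)(96485)) = +2.530 V.
Since Cu²⁺/Cu⁺ is the cathode and Mg²⁺/Mg the anode, E°cell = E°(Cu²⁺/Cu⁺) − E°(Mg²⁺/Mg).
So E°(Mg²⁺/Mg) = E°(Cu²⁺/Cu⁺) − E°cell = (+0.16) − (+2.530) = -2.37 V.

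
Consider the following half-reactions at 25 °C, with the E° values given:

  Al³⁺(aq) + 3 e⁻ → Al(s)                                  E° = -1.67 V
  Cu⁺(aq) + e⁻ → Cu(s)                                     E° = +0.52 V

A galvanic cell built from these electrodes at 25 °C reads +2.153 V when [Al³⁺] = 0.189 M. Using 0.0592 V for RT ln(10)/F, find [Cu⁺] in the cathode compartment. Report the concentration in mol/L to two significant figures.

0.14 M

Cu⁺/Cu is the cathode, Al³⁺/Al the anode: E°cell = +2.19 V, n = 3.
Overall reaction: 3 Cu⁺(aq) + Al(s) → 3 Cu(s) + Al³⁺(aq); Q = [Al³⁺]^1/[Cu⁺]^3.
From E = E° − (0.0592/n) log Q: log Q = (E° − E)·n/0.0592 = (+2.19 − (+2.153))·3/0.0592 = 1.8750.
So 3·log[Cu⁺] = 1·log(0.189) − log Q = -0.7235 − (1.8750) = -2.5985; log[Cu⁺] = -2.5985 / 3 = -0.8662; [Cu⁺] = 10^(-0.8662) ≈ 0.14 M.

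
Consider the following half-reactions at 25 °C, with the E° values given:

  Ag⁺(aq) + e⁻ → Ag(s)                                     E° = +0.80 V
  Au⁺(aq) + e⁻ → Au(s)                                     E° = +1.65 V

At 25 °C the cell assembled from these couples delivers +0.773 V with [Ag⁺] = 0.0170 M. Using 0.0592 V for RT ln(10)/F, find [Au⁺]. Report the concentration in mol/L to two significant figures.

Au⁺/Au is the cathode, Ag⁺/Ag the anode: E°cell = +0.85 V, n = 1.
Overall reaction: Au⁺(aq) + Ag(s) → Au(s) + Ag⁺(aq); Q = [Ag⁺]^1/[Au⁺]^1.
From E = E° − (0.0592/n) log Q: log Q = (E° − E)·n/0.0592 = (+0.85 − (+0.773))·1/0.0592 = 1.3007.
So 1·log[Au⁺] = 1·log(0.017) − log Q = -1.7696 − (1.3007) = -3.0703; [Au⁺] = 10^(-3.0703) ≈ 0.00085 M.

0.00085 M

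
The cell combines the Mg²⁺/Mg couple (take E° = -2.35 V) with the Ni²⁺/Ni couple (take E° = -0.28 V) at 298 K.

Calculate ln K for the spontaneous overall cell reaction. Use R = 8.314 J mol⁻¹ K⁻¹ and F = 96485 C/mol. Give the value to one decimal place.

Cathode: Ni²⁺/Ni; anode: Mg²⁺/Mg. E°cell = (-0.28) − (-2.35) = +2.07 V, with n = 2.
ΔG° = −nFE° = −RT ln K, so ln K = nFE°/(RT) = (2)(96485)(+2.07) / ((8.314)(298)) = 161.226.

161.2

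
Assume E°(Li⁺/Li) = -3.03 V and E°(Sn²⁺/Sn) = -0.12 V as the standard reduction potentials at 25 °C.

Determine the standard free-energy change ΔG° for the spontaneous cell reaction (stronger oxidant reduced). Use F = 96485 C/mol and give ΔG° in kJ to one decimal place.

-561.5 kJ

Sn²⁺/Sn (E° = -0.12 V) is the cathode; Li⁺/Li (E° = -3.03 V) is the anode, so E°cell = +2.91 V.
Balancing electrons gives n = 2 (lcm of 2 and 1).
ΔG° = −nFE° = −(2)(96485)(+2.91) = -561,543 J = -561.5 kJ.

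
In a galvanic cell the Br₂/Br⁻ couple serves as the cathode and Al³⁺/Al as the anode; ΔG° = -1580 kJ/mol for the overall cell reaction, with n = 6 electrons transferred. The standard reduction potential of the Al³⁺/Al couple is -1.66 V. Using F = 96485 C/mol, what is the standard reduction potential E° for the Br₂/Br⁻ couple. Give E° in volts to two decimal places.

E°cell = −ΔG°/(nF) = −(-1580×10³)/((6)(96485)) = +2.729 V.
Since Br₂/Br⁻ is the cathode and Al³⁺/Al the anode, E°cell = E°(Br₂/Br⁻) − E°(Al³⁺/Al).
So E°(Br₂/Br⁻) = E°cell + E°(Al³⁺/Al) = +2.729 + (-1.66) = +1.07 V.

+1.07 V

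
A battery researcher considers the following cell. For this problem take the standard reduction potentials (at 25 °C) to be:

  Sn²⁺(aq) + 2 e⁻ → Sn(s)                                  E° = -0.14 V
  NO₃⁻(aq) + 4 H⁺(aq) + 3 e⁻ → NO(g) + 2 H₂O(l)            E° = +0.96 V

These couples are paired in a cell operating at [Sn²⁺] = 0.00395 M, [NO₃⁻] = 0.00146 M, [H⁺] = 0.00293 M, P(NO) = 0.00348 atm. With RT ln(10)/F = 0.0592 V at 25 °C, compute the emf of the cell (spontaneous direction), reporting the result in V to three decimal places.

NO₃⁻/NO is the cathode (higher E°), Sn²⁺/Sn the anode: E°cell = +0.96 − (-0.14) = +1.10 V, n = 6.
Overall: 2 NO₃⁻(aq) + 8 H⁺(aq) + 3 Sn(s) → 2 NO(g) + 4 H₂O(l) + 3 Sn²⁺(aq)
Q = P(NO)^2·[Sn²⁺]^3 / ([NO₃⁻]^2·[H⁺]^8); log Q = 13.809.
E = E° − (0.0592/n) log Q = +1.10 − (0.0592/6)(13.809) = +0.964 V.

+0.964 V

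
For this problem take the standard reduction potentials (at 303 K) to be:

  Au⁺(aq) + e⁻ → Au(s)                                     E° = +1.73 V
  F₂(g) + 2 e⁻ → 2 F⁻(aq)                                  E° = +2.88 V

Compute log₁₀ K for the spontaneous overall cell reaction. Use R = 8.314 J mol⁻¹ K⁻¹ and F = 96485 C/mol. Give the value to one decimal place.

Cathode: F₂/F⁻; anode: Au⁺/Au. E°cell = (+2.88) − (+1.73) = +1.15 V, with n = 2.
ΔG° = −nFE° = −RT ln K, so ln K = nFE°/(RT) = (2)(96485)(+1.15) / ((8.314)(303)) = 88.092.
log₁₀ K = 88.092 / ln 10 = 38.3.

38.3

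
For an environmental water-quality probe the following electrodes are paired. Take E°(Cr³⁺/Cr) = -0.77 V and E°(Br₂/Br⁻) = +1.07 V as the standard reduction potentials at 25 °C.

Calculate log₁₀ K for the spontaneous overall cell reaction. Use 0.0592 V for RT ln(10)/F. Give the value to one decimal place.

186.5

Cathode: Br₂/Br⁻; anode: Cr³⁺/Cr. E°cell = +1.84 V, n = 6.
log K = nE°cell / 0.0592 = (6)(+1.84) / 0.0592 = 186.5.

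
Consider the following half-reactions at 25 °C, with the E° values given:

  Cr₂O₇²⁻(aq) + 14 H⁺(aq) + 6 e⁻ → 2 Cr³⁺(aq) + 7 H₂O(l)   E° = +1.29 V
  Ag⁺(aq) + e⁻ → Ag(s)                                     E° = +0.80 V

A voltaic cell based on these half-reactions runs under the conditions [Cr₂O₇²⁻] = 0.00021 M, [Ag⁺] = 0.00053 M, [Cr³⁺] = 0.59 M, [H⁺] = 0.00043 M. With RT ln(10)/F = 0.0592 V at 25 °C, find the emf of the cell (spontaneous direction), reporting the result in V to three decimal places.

+0.187 V

Cr₂O₇²⁻/Cr³⁺ is the cathode (higher E°), Ag⁺/Ag the anode: E°cell = +1.29 − (+0.80) = +0.49 V, n = 6.
Overall: Cr₂O₇²⁻(aq) + 14 H⁺(aq) + 6 Ag(s) → 2 Cr³⁺(aq) + 7 H₂O(l) + 6 Ag⁺(aq)
Q = [Cr³⁺]^2·[Ag⁺]^6 / ([Cr₂O₇²⁻]·[H⁺]^14); log Q = 30.697.
E = E° − (0.0592/n) log Q = +0.49 − (0.0592/6)(30.697) = +0.187 V.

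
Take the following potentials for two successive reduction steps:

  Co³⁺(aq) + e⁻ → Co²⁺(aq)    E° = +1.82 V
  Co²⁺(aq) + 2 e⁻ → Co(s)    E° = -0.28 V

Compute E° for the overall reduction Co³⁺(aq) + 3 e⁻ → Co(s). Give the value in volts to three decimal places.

Adding the free-energy changes (−nFE°) of the two steps gives −n₃FE°₃ = −n₁FE°₁ − n₂FE°₂.
E°₃ = (1×+1.82 + 2×-0.28) / 3 = (+1.260) / 3 = +0.420 V.

+0.420 V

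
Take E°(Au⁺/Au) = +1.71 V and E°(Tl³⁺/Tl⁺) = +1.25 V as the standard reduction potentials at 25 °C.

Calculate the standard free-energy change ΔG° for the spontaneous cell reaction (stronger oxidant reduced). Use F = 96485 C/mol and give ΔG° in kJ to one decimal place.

Au⁺/Au (E° = +1.71 V) is the cathode; Tl³⁺/Tl⁺ (E° = +1.25 V) is the anode, so E°cell = +0.46 V.
Balancing electrons gives n = 2 (lcm of 1 and 2).
ΔG° = −nFE° = −(2)(96485)(+0.46) = -88,766 J = -88.8 kJ.

-88.8 kJ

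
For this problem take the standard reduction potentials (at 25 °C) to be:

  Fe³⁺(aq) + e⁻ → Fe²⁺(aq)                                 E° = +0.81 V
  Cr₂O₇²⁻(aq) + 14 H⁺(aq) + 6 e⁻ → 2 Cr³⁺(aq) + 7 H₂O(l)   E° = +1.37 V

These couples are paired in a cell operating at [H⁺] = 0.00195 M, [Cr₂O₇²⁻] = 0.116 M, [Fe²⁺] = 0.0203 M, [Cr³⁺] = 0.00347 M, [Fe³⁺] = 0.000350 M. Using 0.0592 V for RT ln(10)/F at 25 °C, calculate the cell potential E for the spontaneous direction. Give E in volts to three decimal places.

+0.329 V

Cr₂O₇²⁻/Cr³⁺ is the cathode (higher E°), Fe³⁺/Fe²⁺ the anode: E°cell = +1.37 − (+0.81) = +0.56 V, n = 6.
Overall: Cr₂O₇²⁻(aq) + 14 H⁺(aq) + 6 Fe²⁺(aq) → 2 Cr³⁺(aq) + 7 H₂O(l) + 6 Fe³⁺(aq)
Q = [Cr³⁺]^2·[Fe³⁺]^6 / ([Cr₂O₇²⁻]·[H⁺]^14·[Fe²⁺]^6); log Q = 23.375.
E = E° − (0.0592/n) log Q = +0.56 − (0.0592/6)(23.375) = +0.329 V.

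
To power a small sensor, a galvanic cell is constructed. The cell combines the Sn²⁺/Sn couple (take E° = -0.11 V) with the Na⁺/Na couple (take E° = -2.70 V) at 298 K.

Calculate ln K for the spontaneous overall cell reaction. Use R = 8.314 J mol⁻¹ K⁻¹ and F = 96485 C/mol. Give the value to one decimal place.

Cathode: Sn²⁺/Sn; anode: Na⁺/Na. E°cell = (-0.11) − (-2.70) = +2.59 V, with n = 2.
ΔG° = −nFE° = −RT ln K, so ln K = nFE°/(RT) = (2)(96485)(+2.59) / ((8.314)(298)) = 201.727.

201.7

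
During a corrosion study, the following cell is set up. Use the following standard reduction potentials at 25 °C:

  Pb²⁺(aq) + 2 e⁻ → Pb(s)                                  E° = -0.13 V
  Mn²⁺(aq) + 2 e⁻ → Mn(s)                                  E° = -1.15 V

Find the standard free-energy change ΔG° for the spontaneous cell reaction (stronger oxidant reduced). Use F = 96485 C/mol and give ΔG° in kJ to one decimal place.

-196.8 kJ

Pb²⁺/Pb (E° = -0.13 V) is the cathode; Mn²⁺/Mn (E° = -1.15 V) is the anode, so E°cell = +1.02 V.
Balancing electrons gives n = 2 (lcm of 2 and 2).
ΔG° = −nFE° = −(2)(96485)(+1.02) = -196,829 J = -196.8 kJ.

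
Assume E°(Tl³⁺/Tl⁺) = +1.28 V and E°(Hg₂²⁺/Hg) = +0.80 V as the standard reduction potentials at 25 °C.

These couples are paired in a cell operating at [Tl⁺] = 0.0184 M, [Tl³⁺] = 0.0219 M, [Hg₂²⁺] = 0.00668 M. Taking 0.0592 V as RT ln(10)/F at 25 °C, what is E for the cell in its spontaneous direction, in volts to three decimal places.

Tl³⁺/Tl⁺ is the cathode (higher E°), Hg₂²⁺/Hg the anode: E°cell = +1.28 − (+0.80) = +0.48 V, n = 2.
Overall: Tl³⁺(aq) + 2 Hg(l) → Tl⁺(aq) + Hg₂²⁺(aq)
Q = [Tl⁺]·[Hg₂²⁺] / ([Tl³⁺]); log Q = -2.251.
E = E° − (0.0592/n) log Q = +0.48 − (0.0592/2)(-2.251) = +0.547 V.

+0.547 V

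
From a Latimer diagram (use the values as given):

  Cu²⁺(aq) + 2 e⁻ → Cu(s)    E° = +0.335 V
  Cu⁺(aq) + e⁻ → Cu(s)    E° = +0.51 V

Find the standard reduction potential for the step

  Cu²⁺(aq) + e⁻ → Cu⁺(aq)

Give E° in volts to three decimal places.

+0.160 V

Sequential free energies add, so n₃E°₃ = n₁E°₁ + n₂E°₂.
With n₃ = 2, and the known step contributing 1×(+0.51) V, the unknown satisfies 1·E° = 2×(+0.335) − 1×(+0.51) = +0.160.
E° = +0.160 / 1 = +0.160 V.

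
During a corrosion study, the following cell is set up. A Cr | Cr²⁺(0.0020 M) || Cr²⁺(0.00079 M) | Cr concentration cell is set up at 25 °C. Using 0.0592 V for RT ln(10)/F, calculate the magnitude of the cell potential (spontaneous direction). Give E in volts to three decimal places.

For a concentration cell E°cell = 0. The 0.0020 M side is the cathode (reduction is favoured where [Cr²⁺] is higher).
With n = 2, E = −(0.0592/2) log([Cr²⁺]ₐₙ/[Cr²⁺]꜀ₐₜ) = −(0.0592/2) log(0.00079/0.002) = −(0.0592/2)(-0.403) = +0.012 V.

+0.012 V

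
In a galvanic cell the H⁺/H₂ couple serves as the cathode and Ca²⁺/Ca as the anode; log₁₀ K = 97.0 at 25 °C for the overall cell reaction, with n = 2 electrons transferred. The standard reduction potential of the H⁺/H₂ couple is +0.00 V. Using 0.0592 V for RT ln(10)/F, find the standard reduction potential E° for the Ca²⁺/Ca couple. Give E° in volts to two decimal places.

E°cell = (0.0592/n)·log K = (0.0592/2)(97.0) = +2.871 V.
Since H⁺/H₂ is the cathode and Ca²⁺/Ca the anode, E°cell = E°(H⁺/H₂) − E°(Ca²⁺/Ca).
So E°(Ca²⁺/Ca) = E°(H⁺/H₂) − E°cell = (+0.00) − (+2.871) = -2.87 V.

-2.87 V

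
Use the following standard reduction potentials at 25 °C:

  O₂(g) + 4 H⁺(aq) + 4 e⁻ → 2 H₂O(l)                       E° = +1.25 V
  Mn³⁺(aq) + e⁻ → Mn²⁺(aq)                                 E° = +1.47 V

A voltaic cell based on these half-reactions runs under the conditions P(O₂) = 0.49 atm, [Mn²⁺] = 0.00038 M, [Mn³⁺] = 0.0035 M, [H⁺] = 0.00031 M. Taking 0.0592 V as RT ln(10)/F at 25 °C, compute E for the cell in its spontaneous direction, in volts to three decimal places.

Mn³⁺/Mn²⁺ is the cathode (higher E°), O₂/H₂O the anode: E°cell = +1.47 − (+1.25) = +0.22 V, n = 4.
Overall: 4 Mn³⁺(aq) + 2 H₂O(l) → 4 Mn²⁺(aq) + O₂(g) + 4 H⁺(aq)
Q = [Mn²⁺]^4·P(O₂)·[H⁺]^4 / ([Mn³⁺]^4); log Q = -18.201.
E = E° − (0.0592/n) log Q = +0.22 − (0.0592/4)(-18.201) = +0.489 V.

+0.489 V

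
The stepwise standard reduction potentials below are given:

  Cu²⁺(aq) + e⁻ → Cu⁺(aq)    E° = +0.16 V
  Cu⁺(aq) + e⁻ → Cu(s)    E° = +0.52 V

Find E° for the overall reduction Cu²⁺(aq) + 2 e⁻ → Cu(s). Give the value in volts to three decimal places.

Since ΔG° = −nFE° is additive over sequential reductions, n₃E°₃ = n₁E°₁ + n₂E°₂.
E°₃ = (1×+0.16 + 1×+0.52) / 2 = (+0.680) / 2 = +0.340 V.

+0.340 V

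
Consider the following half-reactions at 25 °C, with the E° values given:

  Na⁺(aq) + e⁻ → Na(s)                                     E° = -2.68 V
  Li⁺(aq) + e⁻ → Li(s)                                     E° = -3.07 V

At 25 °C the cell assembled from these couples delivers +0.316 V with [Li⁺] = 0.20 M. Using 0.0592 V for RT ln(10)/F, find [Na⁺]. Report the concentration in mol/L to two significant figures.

Na⁺/Na is the cathode, Li⁺/Li the anode: E°cell = +0.39 V, n = 1.
Overall reaction: Na⁺(aq) + Li(s) → Na(s) + Li⁺(aq); Q = [Li⁺]^1/[Na⁺]^1.
From E = E° − (0.0592/n) log Q: log Q = (E° − E)·n/0.0592 = (+0.39 − (+0.316))·1/0.0592 = 1.2500.
So 1·log[Na⁺] = 1·log(0.2) − log Q = -0.6990 − (1.2500) = -1.9490; [Na⁺] = 10^(-1.9490) ≈ 0.011 M.

0.011 M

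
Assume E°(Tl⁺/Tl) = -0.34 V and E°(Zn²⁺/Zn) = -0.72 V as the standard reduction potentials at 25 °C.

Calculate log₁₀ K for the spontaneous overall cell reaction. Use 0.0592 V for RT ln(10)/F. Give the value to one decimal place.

Cathode: Tl⁺/Tl; anode: Zn²⁺/Zn. E°cell = +0.38 V, n = 2.
log K = nE°cell / 0.0592 = (2)(+0.38) / 0.0592 = 12.8.

12.8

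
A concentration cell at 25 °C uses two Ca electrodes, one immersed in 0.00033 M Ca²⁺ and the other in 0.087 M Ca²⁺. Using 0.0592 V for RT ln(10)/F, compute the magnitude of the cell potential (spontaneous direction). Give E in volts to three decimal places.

+0.072 V

For a concentration cell E°cell = 0. The 0.087 M side is the cathode (reduction is favoured where [Ca²⁺] is higher).
With n = 2, E = −(0.0592/2) log([Ca²⁺]ₐₙ/[Ca²⁺]꜀ₐₜ) = −(0.0592/2) log(0.00033/0.087) = −(0.0592/2)(-2.421) = +0.072 V.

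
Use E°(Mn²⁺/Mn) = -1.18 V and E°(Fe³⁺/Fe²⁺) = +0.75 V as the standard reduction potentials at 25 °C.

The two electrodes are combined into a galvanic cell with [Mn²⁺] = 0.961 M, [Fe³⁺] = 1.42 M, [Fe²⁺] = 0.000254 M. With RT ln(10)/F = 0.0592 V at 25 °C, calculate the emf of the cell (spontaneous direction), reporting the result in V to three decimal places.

+2.152 V

Fe³⁺/Fe²⁺ is the cathode (higher E°), Mn²⁺/Mn the anode: E°cell = +0.75 − (-1.18) = +1.93 V, n = 2.
Overall: 2 Fe³⁺(aq) + Mn(s) → 2 Fe²⁺(aq) + Mn²⁺(aq)
Q = [Fe²⁺]^2·[Mn²⁺] / ([Fe³⁺]^2); log Q = -7.512.
E = E° − (0.0592/n) log Q = +1.93 − (0.0592/2)(-7.512) = +2.152 V.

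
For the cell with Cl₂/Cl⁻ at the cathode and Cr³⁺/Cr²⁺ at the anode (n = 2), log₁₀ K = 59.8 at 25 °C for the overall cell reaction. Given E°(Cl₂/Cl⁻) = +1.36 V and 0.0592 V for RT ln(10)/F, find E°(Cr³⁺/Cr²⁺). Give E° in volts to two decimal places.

E°cell = (0.0592/n)·log K = (0.0592/2)(59.8) = +1.770 V.
Since Cl₂/Cl⁻ is the cathode and Cr³⁺/Cr²⁺ the anode, E°cell = E°(Cl₂/Cl⁻) − E°(Cr³⁺/Cr²⁺).
So E°(Cr³⁺/Cr²⁺) = E°(Cl₂/Cl⁻) − E°cell = (+1.36) − (+1.770) = -0.41 V.

-0.41 V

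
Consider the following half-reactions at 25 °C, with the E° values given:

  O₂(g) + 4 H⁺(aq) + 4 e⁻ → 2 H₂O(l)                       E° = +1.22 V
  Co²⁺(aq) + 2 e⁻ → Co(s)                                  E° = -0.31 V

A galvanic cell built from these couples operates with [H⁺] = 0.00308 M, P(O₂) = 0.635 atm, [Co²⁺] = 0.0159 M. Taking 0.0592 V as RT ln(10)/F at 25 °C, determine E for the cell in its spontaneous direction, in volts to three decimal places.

O₂/H₂O is the cathode (higher E°), Co²⁺/Co the anode: E°cell = +1.22 − (-0.31) = +1.53 V, n = 4.
Overall: O₂(g) + 4 H⁺(aq) + 2 Co(s) → 2 H₂O(l) + 2 Co²⁺(aq)
Q = [Co²⁺]^2 / (P(O₂)·[H⁺]^4); log Q = 6.646.
E = E° − (0.0592/n) log Q = +1.53 − (0.0592/4)(6.646) = +1.432 V.

+1.432 V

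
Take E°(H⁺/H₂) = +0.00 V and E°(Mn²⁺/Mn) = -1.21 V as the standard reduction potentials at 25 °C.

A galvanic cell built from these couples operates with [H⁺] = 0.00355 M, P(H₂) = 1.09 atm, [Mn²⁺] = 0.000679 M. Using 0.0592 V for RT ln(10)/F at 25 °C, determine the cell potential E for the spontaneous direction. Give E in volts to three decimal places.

+1.158 V

H⁺/H₂ is the cathode (higher E°), Mn²⁺/Mn the anode: E°cell = +0.00 − (-1.21) = +1.21 V, n = 2.
Overall: 2 H⁺(aq) + Mn(s) → H₂(g) + Mn²⁺(aq)
Q = P(H₂)·[Mn²⁺] / ([H⁺]^2); log Q = 1.769.
E = E° − (0.0592/n) log Q = +1.21 − (0.0592/2)(1.769) = +1.158 V.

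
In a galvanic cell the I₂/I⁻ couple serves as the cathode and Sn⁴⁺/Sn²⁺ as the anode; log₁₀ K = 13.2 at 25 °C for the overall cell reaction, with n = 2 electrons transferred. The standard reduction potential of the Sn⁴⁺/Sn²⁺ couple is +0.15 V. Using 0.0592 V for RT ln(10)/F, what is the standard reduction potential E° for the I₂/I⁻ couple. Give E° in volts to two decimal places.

+0.54 V

E°cell = (0.0592/n)·log K = (0.0592/2)(13.2) = +0.391 V.
Since I₂/I⁻ is the cathode and Sn⁴⁺/Sn²⁺ the anode, E°cell = E°(I₂/I⁻) − E°(Sn⁴⁺/Sn²⁺).
So E°(I₂/I⁻) = E°cell + E°(Sn⁴⁺/Sn²⁺) = +0.391 + (+0.15) = +0.54 V.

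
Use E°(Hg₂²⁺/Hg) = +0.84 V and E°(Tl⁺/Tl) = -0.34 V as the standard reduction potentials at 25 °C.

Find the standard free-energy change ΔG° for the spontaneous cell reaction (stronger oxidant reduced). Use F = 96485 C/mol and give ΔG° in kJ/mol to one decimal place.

Hg₂²⁺/Hg (E° = +0.84 V) is the cathode; Tl⁺/Tl (E° = -0.34 V) is the anode, so E°cell = +1.18 V.
Balancing electrons gives n = 2 (lcm of 2 and 1).
ΔG° = −nFE° = −(2)(96485)(+1.18) = -227,705 J = -227.7 kJ/mol.

-227.7 kJ/mol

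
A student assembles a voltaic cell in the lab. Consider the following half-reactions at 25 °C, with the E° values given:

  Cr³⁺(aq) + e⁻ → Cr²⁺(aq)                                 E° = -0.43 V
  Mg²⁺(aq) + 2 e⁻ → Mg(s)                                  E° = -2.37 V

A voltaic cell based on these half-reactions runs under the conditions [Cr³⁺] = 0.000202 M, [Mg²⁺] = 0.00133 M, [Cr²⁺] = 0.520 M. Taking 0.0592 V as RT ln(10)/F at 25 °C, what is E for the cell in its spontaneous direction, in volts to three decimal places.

+1.823 V

Cr³⁺/Cr²⁺ is the cathode (higher E°), Mg²⁺/Mg the anode: E°cell = -0.43 − (-2.37) = +1.94 V, n = 2.
Overall: 2 Cr³⁺(aq) + Mg(s) → 2 Cr²⁺(aq) + Mg²⁺(aq)
Q = [Cr²⁺]^2·[Mg²⁺] / ([Cr³⁺]^2); log Q = 3.945.
E = E° − (0.0592/n) log Q = +1.94 − (0.0592/2)(3.945) = +1.823 V.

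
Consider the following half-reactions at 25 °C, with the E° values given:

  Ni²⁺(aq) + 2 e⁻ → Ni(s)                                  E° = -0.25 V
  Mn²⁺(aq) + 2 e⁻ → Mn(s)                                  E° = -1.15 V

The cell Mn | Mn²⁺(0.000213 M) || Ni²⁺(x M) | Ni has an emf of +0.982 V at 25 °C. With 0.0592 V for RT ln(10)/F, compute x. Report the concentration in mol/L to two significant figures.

0.13 M

Ni²⁺/Ni is the cathode, Mn²⁺/Mn the anode: E°cell = +0.90 V, n = 2.
Overall reaction: Ni²⁺(aq) + Mn(s) → Ni(s) + Mn²⁺(aq); Q = [Mn²⁺]^1/[Ni²⁺]^1.
From E = E° − (0.0592/n) log Q: log Q = (E° − E)·n/0.0592 = (+0.90 − (+0.982))·2/0.0592 = -2.7703.
So 1·log[Ni²⁺] = 1·log(0.000213) − log Q = -3.6716 − (-2.7703) = -0.9013; [Ni²⁺] = 10^(-0.9013) ≈ 0.13 M.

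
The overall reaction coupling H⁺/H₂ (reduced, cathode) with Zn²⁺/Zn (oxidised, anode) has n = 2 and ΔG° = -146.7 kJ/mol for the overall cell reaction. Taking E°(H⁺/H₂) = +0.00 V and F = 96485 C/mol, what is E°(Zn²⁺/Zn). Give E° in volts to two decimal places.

E°cell = −ΔG°/(nF) = −(-146.7×10³)/((2)(96485)) = +0.760 V.
Since H⁺/H₂ is the cathode and Zn²⁺/Zn the anode, E°cell = E°(H⁺/H₂) − E°(Zn²⁺/Zn).
So E°(Zn²⁺/Zn) = E°(H⁺/H₂) − E°cell = (+0.00) − (+0.760) = -0.76 V.

-0.76 V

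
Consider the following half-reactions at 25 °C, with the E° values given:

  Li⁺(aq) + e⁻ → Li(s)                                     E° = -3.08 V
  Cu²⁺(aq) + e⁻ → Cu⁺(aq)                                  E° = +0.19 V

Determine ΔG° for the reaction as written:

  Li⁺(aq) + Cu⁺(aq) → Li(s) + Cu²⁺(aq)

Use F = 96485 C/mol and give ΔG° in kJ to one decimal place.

As written, Li⁺/Li is reduced (cathode) and Cu²⁺/Cu⁺ is oxidised (anode), so E°cell = (-3.08) − (+0.19) = -3.27 V.
Balancing electrons gives n = 1.
ΔG° = −nFE° = −(1)(96485)(-3.27) = 315,506 J = +315.5 kJ.

+315.5 kJ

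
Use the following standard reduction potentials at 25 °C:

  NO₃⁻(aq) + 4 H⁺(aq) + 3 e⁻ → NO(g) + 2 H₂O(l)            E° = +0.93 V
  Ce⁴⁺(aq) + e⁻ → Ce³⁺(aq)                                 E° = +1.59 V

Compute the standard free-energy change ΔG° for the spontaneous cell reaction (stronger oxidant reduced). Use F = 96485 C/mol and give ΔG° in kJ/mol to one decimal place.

Ce⁴⁺/Ce³⁺ (E° = +1.59 V) is the cathode; NO₃⁻/NO (E° = +0.93 V) is the anode, so E°cell = +0.66 V.
Balancing electrons gives n = 3 (lcm of 1 and 3).
ΔG° = −nFE° = −(3)(96485)(+0.66) = -191,040 J = -191.0 kJ/mol.

-191.0 kJ/mol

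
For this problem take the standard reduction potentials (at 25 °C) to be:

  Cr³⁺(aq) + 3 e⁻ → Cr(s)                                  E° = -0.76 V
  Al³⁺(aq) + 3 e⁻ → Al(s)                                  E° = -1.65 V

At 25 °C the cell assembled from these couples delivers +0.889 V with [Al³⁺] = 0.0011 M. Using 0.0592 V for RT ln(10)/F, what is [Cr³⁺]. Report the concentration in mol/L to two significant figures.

0.00098 M

Cr³⁺/Cr is the cathode, Al³⁺/Al the anode: E°cell = +0.89 V, n = 3.
Overall reaction: Cr³⁺(aq) + Al(s) → Cr(s) + Al³⁺(aq); Q = [Al³⁺]^1/[Cr³⁺]^1.
From E = E° − (0.0592/n) log Q: log Q = (E° − E)·n/0.0592 = (+0.89 − (+0.889))·3/0.0592 = 0.0507.
So 1·log[Cr³⁺] = 1·log(0.0011) − log Q = -2.9586 − (0.0507) = -3.0093; [Cr³⁺] = 10^(-3.0093) ≈ 0.00098 M.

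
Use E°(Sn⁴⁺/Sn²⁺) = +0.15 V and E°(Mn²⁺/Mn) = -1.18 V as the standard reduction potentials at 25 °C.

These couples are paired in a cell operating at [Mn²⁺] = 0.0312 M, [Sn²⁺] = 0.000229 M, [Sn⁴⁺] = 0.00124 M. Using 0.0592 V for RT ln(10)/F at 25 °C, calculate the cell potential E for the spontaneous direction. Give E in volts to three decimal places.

Sn⁴⁺/Sn²⁺ is the cathode (higher E°), Mn²⁺/Mn the anode: E°cell = +0.15 − (-1.18) = +1.33 V, n = 2.
Overall: Sn⁴⁺(aq) + Mn(s) → Sn²⁺(aq) + Mn²⁺(aq)
Q = [Sn²⁺]·[Mn²⁺] / ([Sn⁴⁺]); log Q = -2.239.
E = E° − (0.0592/n) log Q = +1.33 − (0.0592/2)(-2.239) = +1.396 V.

+1.396 V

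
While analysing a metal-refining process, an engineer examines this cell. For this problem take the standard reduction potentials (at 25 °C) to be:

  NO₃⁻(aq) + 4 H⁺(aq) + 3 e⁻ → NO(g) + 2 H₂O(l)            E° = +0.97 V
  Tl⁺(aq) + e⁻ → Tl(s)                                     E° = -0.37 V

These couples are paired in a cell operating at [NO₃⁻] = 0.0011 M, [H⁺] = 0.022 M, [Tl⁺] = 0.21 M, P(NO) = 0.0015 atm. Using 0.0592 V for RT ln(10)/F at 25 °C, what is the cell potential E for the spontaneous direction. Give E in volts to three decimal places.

NO₃⁻/NO is the cathode (higher E°), Tl⁺/Tl the anode: E°cell = +0.97 − (-0.37) = +1.34 V, n = 3.
Overall: NO₃⁻(aq) + 4 H⁺(aq) + 3 Tl(s) → NO(g) + 2 H₂O(l) + 3 Tl⁺(aq)
Q = P(NO)·[Tl⁺]^3 / ([NO₃⁻]·[H⁺]^4); log Q = 4.732.
E = E° − (0.0592/n) log Q = +1.34 − (0.0592/3)(4.732) = +1.247 V.

+1.247 V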